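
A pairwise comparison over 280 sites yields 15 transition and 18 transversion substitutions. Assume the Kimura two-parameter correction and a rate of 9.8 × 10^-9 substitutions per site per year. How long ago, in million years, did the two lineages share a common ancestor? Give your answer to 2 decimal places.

6.55

P = 15/280 ≈ 0.053571 and Q = 18/280 ≈ 0.064286.
Under the Kimura two-parameter model, d = −½ ln(1 − 2P − Q) − ¼ ln(1 − 2Q).
1 − 2P − Q = 0.828572, giving −½ ln(0.828572) = 0.094026.
1 − 2Q = 0.871428, giving −¼ ln(0.871428) = 0.034406.
d = 0.094026 + 0.034406 = 0.128432.
Under a molecular clock d = 2μt, so t = d/(2μ) = 0.128432 / (2 × 9.8 × 10^-9) = 6.55 million years.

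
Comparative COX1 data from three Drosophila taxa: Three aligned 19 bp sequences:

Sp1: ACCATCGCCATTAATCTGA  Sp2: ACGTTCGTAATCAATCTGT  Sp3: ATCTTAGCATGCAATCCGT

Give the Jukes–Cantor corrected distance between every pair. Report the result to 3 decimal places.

Sp1–Sp2: 6/19 sites differ → p ≈ 0.315789, d = −0.75 ln(1 − 0.421052) = 0.409907 ≈ 0.410.
Sp1–Sp3: 9/19 sites differ → p ≈ 0.473684, d = −0.75 ln(1 − 0.631579) = 0.748897 ≈ 0.749.
Sp2–Sp3: 7/19 sites differ → p ≈ 0.368421, d = −0.75 ln(1 − 0.491228) = 0.506816 ≈ 0.507.

d(Sp1,Sp2) = 0.410, d(Sp1,Sp3) = 0.749, d(Sp2,Sp3) = 0.507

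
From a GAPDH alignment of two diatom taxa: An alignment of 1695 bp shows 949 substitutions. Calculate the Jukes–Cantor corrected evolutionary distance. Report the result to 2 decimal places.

p = 949/1695 ≈ 0.559882.
d = −(3/4) ln(1 − 4p/3) = −0.75 ln(1 − 0.746509) = −0.75 ln(0.253491)
  = −0.75 × (-1.372427) = 1.029320 substitutions/site.

1.03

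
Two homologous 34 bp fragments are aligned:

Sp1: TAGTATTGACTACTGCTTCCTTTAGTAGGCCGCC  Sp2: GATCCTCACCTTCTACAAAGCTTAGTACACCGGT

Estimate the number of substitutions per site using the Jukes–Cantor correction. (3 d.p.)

0.918

The sequences differ at 18 of 34 sites, so p = 18/34 ≈ 0.529412.
d = −(3/4) ln(1 − 4p/3) = −0.75 ln(1 − 0.705883) = −0.75 ln(0.294117)
  = −0.75 × (-1.223778) = 0.917834 substitutions/site.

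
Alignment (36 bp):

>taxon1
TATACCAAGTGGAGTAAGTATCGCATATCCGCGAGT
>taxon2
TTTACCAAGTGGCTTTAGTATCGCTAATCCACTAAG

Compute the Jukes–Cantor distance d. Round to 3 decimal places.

0.347

The sequences differ at 10 of 36 sites (2, 13, 14, 16, 25, 26, 31, 33, 35, 36), so p = 10/36 ≈ 0.277778.
d = −(3/4) ln(1 − 4p/3) = −0.75 ln(1 − 0.370371) = −0.75 ln(0.629629)
  = −0.75 × (-0.462625) = 0.346969 substitutions/site.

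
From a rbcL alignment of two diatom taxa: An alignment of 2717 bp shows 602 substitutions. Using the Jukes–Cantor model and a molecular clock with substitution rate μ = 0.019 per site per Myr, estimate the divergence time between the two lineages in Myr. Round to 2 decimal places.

6.91

p = 602/2717 ≈ 0.221568.
d = −(3/4) ln(1 − 4p/3) = −0.75 ln(1 − 0.295424) = −0.75 ln(0.704576)
  = −0.75 × (-0.350159) = 0.262619 substitutions/site.
Under a molecular clock d = 2μt, so t = d/(2μ) = 0.262619 / (2 × 0.019) = 6.91 Myr.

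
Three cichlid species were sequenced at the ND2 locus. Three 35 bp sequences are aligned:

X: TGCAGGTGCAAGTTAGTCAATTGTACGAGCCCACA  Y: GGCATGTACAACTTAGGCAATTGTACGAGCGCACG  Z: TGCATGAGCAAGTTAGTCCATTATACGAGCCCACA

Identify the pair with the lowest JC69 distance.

X–Y: 7/35 differ, p = 0.200, d = 0.233.
X–Z: 4/35 differ, p = 0.114, d = 0.124.
Y–Z: 9/35 differ, p = 0.257, d = 0.315.
The smallest distance is between X and Z.

X and Z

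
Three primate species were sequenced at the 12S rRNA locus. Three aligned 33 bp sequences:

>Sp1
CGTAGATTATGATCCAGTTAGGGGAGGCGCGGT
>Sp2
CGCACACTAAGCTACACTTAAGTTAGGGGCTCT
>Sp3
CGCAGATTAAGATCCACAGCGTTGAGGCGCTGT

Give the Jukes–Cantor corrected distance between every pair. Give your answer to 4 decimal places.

d(Sp1,Sp2) = 0.5587, d(Sp1,Sp3) = 0.3390, d(Sp2,Sp3) = 0.4975

Sp1–Sp2: 13/33 sites differ → p ≈ 0.393939, d = −0.75 ln(1 − 0.525252) = 0.558728 ≈ 0.5587.
Sp1–Sp3: 9/33 sites differ → p ≈ 0.272727, d = −0.75 ln(1 − 0.363636) = 0.338988 ≈ 0.3390.
Sp2–Sp3: 12/33 sites differ → p ≈ 0.363636, d = −0.75 ln(1 − 0.484848) = 0.497470 ≈ 0.4975.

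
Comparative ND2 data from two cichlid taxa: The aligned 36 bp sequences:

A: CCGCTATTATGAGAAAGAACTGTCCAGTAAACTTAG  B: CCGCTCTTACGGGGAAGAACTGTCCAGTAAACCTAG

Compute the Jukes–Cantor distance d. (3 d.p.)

The sequences differ at 5 of 36 sites (6, 10, 12, 14, 33), so p = 5/36 ≈ 0.138889.
d = −(3/4) ln(1 − 4p/3) = −0.75 ln(1 − 0.185185) = −0.75 ln(0.814815)
  = −0.75 × (-0.204794) = 0.153596 substitutions/site.

0.154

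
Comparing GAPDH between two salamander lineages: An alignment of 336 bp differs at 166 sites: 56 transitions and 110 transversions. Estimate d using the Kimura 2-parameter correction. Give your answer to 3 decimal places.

P = 56/336 ≈ 0.166667 and Q = 110/336 ≈ 0.327381.
Under the Kimura two-parameter model, d = −½ ln(1 − 2P − Q) − ¼ ln(1 − 2Q).
1 − 2P − Q = 0.339285, giving −½ ln(0.339285) = 0.540457.
1 − 2Q = 0.345238, giving −¼ ln(0.345238) = 0.265880.
d = 0.540457 + 0.265880 = 0.806337.

0.806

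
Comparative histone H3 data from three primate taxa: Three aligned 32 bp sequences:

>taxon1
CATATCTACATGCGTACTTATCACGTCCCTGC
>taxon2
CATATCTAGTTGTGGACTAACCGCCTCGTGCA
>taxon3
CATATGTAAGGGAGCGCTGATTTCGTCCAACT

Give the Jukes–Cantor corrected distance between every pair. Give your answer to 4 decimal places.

taxon1–taxon2: 13/32 sites differ → p = 0.40625, d = −0.75 ln(1 − 0.541667) = 0.585119 ≈ 0.5851.
taxon1–taxon3: 14/32 sites differ → p = 0.4375, d = −0.75 ln(1 − 0.583333) = 0.656601 ≈ 0.6566.
taxon2–taxon3: 16/32 sites differ → p = 0.5, d = −0.75 ln(1 − 0.666667) = 0.823960 ≈ 0.8240.

d(taxon1,taxon2) = 0.5851, d(taxon1,taxon3) = 0.6566, d(taxon2,taxon3) = 0.8240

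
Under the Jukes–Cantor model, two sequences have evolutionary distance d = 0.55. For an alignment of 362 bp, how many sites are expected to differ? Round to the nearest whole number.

141

Invert JC69: p = (3/4)(1 − e^(−4d/3)) = 0.75 × (1 − e^(-0.733333)) = 0.75 × (1 − 0.480305) = 0.389771.
Expected differing sites = pL ≈ 0.389771 × 362 = 141.097102 ≈ 141.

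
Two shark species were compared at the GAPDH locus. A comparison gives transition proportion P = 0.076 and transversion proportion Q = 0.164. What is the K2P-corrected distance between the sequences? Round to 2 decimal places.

Under the Kimura two-parameter model, d = −½ ln(1 − 2P − Q) − ¼ ln(1 − 2Q).
1 − 2P − Q = 0.684, giving −½ ln(0.684) = 0.189899.
1 − 2Q = 0.672, giving −¼ ln(0.672) = 0.099374.
d = 0.189899 + 0.099374 = 0.289273.

0.29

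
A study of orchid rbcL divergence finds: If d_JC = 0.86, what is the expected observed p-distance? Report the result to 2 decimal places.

p = (3/4)(1 − e^(−4d/3)) = 0.75 × (1 − e^(-1.146667)) = 0.75 × (1 − 0.317694) = 0.511730.

0.51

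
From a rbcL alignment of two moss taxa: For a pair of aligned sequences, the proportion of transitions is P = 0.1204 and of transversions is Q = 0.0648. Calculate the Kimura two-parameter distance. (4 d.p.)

0.2171

Under the Kimura two-parameter model, d = −½ ln(1 − 2P − Q) − ¼ ln(1 − 2Q).
1 − 2P − Q = 0.6944, giving −½ ln(0.6944) = 0.182354.
1 − 2Q = 0.8704, giving −¼ ln(0.8704) = 0.034701.
d = 0.182354 + 0.034701 = 0.217055.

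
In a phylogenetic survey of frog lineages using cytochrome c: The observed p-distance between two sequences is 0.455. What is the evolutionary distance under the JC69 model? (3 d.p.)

d = −(3/4) ln(1 − 4p/3) = −0.75 ln(1 − 0.606667) = −0.75 ln(0.393333)
  = −0.75 × (-0.933099) = 0.699824 substitutions/site.

0.700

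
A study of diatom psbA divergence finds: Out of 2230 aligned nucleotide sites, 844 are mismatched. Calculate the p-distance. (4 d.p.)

0.3785

p = 844/2230 = 0.378475… ≈ 0.3785 (to 4 d.p.).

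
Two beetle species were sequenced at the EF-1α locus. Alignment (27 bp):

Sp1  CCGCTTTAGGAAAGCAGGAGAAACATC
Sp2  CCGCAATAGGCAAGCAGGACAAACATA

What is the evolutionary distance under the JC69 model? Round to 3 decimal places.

The sequences differ at 5 of 27 sites (5, 6, 11, 20, 27), so p = 5/27 ≈ 0.185185.
d = −(3/4) ln(1 − 4p/3) = −0.75 ln(1 − 0.246913) = −0.75 ln(0.753087)
  = −0.75 × (-0.283575) = 0.212681 substitutions/site.

0.213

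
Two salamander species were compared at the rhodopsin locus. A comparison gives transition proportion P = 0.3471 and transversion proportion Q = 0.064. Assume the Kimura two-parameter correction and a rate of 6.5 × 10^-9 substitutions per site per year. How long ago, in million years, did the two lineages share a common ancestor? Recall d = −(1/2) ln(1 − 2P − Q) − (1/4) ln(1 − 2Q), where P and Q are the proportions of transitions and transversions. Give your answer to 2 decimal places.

57.24

Under the Kimura two-parameter model, d = −½ ln(1 − 2P − Q) − ¼ ln(1 − 2Q).
1 − 2P − Q = 0.2418, giving −½ ln(0.2418) = 0.709822.
1 − 2Q = 0.872, giving −¼ ln(0.872) = 0.034241.
d = 0.709822 + 0.034241 = 0.744063.
Under a molecular clock d = 2μt, so t = d/(2μ) = 0.744063 / (2 × 6.5 × 10^-9) = 57.24 million years.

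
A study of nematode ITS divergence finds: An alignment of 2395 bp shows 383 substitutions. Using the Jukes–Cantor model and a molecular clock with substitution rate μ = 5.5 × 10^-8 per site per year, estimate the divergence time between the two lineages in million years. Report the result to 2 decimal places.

1.64

p = 383/2395 ≈ 0.159916.
d = −(3/4) ln(1 − 4p/3) = −0.75 ln(1 − 0.213221) = −0.75 ln(0.786779)
  = −0.75 × (-0.239808) = 0.179856 substitutions/site.
Under a molecular clock d = 2μt, so t = d/(2μ) = 0.179856 / (2 × 5.5 × 10^-8) = 1.64 million years.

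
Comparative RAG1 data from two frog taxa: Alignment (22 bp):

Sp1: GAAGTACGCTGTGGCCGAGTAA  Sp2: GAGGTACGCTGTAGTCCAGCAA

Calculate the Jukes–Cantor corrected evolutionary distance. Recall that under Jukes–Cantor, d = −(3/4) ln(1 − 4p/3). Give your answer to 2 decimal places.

The sequences differ at 5 of 22 sites (3, 13, 15, 17, 20), so p = 5/22 ≈ 0.227273.
d = −(3/4) ln(1 − 4p/3) = −0.75 ln(1 − 0.303031) = −0.75 ln(0.696969)
  = −0.75 × (-0.361014) = 0.270761 substitutions/site.

0.27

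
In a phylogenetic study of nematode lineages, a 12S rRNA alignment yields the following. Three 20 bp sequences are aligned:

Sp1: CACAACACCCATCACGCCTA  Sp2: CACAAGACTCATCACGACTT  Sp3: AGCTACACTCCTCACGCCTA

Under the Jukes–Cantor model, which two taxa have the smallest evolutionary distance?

Sp1–Sp2: 4/20 differ, p = 0.200, d = 0.233.
Sp1–Sp3: 5/20 differ, p = 0.250, d = 0.304.
Sp2–Sp3: 7/20 differ, p = 0.350, d = 0.471.
The smallest distance is between Sp1 and Sp2.

Sp1 and Sp2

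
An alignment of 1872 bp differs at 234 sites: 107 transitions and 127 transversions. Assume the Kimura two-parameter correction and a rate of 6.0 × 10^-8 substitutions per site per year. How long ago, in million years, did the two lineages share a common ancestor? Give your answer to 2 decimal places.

1.14

P = 107/1872 ≈ 0.057158 and Q = 127/1872 ≈ 0.067842.
Under the Kimura two-parameter model, d = −½ ln(1 − 2P − Q) − ¼ ln(1 − 2Q).
1 − 2P − Q = 0.817842, giving −½ ln(0.817842) = 0.100543.
1 − 2Q = 0.864316, giving −¼ ln(0.864316) = 0.036454.
d = 0.100543 + 0.036454 = 0.136997.
Under a molecular clock d = 2μt, so t = d/(2μ) = 0.136997 / (2 × 6.0 × 10^-8) = 1.14 million years.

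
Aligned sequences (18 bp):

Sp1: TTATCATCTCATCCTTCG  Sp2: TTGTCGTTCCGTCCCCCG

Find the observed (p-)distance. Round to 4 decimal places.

0.3889

The sequences differ at 7 of 18 positions (sites 3, 6, 8, 9, 11, 15, 16).
p = 7/18 = 0.388888… ≈ 0.3889 (to 4 d.p.).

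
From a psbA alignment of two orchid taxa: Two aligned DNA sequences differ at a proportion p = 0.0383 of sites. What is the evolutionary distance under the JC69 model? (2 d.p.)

0.04

d = −(3/4) ln(1 − 4p/3) = −0.75 ln(1 − 0.051067) = −0.75 ln(0.948933)
  = −0.75 × (-0.052417) = 0.039313 substitutions/site.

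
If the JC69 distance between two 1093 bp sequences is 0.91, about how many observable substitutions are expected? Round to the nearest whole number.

576

Invert JC69: p = (3/4)(1 − e^(−4d/3)) = 0.75 × (1 − e^(-1.213333)) = 0.75 × (1 − 0.297205) = 0.527096.
Expected differing sites = pL ≈ 0.527096 × 1093 = 576.115928 ≈ 576.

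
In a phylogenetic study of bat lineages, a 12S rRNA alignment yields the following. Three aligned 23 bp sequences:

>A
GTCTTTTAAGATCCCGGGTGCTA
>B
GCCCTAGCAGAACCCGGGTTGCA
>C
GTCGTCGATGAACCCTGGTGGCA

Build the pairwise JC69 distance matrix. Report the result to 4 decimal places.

A–B: 9/23 sites differ → p ≈ 0.391304, d = −0.75 ln(1 − 0.521739) = 0.553199 ≈ 0.5532.
A–C: 8/23 sites differ → p ≈ 0.347826, d = −0.75 ln(1 − 0.463768) = 0.467391 ≈ 0.4674.
B–C: 7/23 sites differ → p ≈ 0.304348, d = −0.75 ln(1 − 0.405797) = 0.390401 ≈ 0.3904.

d(A,B) = 0.5532, d(A,C) = 0.4674, d(B,C) = 0.3904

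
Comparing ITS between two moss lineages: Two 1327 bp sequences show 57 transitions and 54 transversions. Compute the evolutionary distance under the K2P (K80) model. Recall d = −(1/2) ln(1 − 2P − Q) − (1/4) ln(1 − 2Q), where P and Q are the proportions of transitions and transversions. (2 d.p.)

0.09

P = 57/1327 ≈ 0.042954 and Q = 54/1327 ≈ 0.040693.
Under the Kimura two-parameter model, d = −½ ln(1 − 2P − Q) − ¼ ln(1 − 2Q).
1 − 2P − Q = 0.873399, giving −½ ln(0.873399) = 0.067681.
1 − 2Q = 0.918614, giving −¼ ln(0.918614) = 0.021222.
d = 0.067681 + 0.021222 = 0.088903.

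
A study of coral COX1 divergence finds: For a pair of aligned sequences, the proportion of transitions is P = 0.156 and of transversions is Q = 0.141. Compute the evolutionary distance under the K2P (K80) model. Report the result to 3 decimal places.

0.384

Under the Kimura two-parameter model, d = −½ ln(1 − 2P − Q) − ¼ ln(1 − 2Q).
1 − 2P − Q = 0.547, giving −½ ln(0.547) = 0.301653.
1 − 2Q = 0.718, giving −¼ ln(0.718) = 0.082821.
d = 0.301653 + 0.082821 = 0.384474.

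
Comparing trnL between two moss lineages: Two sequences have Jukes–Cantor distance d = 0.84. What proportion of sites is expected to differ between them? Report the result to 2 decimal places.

0.51

p = (3/4)(1 − e^(−4d/3)) = 0.75 × (1 − e^(-1.12)) = 0.75 × (1 − 0.326280) = 0.505290.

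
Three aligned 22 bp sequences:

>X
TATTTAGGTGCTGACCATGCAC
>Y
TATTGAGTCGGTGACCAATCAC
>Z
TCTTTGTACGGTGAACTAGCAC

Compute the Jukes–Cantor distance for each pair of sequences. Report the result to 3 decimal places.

d(X,Y) = 0.339, d(X,Z) = 0.591, d(Y,Z) = 0.497

X–Y: 6/22 sites differ → p ≈ 0.272727, d = −0.75 ln(1 − 0.363636) = 0.338988 ≈ 0.339.
X–Z: 9/22 sites differ → p ≈ 0.409091, d = −0.75 ln(1 − 0.545455) = 0.591344 ≈ 0.591.
Y–Z: 8/22 sites differ → p ≈ 0.363636, d = −0.75 ln(1 − 0.484848) = 0.497470 ≈ 0.497.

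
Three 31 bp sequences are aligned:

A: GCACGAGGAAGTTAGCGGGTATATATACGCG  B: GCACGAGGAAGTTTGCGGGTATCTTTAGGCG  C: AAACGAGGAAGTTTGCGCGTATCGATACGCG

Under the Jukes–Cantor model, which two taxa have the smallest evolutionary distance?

A and B

A–B: 4/31 differ, p = 0.129, d = 0.142.
A–C: 6/31 differ, p = 0.194, d = 0.224.
B–C: 6/31 differ, p = 0.194, d = 0.224.
The smallest distance is between A and B.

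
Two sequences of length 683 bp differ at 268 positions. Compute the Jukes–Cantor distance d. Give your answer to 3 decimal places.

p = 268/683 ≈ 0.392387.
d = −(3/4) ln(1 − 4p/3) = −0.75 ln(1 − 0.523183) = −0.75 ln(0.476817)
  = −0.75 × (-0.740623) = 0.555467 substitutions/site.

0.555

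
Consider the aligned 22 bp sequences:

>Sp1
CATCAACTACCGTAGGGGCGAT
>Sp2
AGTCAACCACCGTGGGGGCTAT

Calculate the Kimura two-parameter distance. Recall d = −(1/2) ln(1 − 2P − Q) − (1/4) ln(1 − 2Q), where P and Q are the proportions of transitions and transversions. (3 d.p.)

0.276

Of 22 sites, 3 differences are transitions and 2 are transversions, so P = 3/22 ≈ 0.136364 and Q = 2/22 ≈ 0.090909.
Under the Kimura two-parameter model, d = −½ ln(1 − 2P − Q) − ¼ ln(1 − 2Q).
1 − 2P − Q = 0.636363, giving −½ ln(0.636363) = 0.225993.
1 − 2Q = 0.818182, giving −¼ ln(0.818182) = 0.050168.
d = 0.225993 + 0.050168 = 0.276161.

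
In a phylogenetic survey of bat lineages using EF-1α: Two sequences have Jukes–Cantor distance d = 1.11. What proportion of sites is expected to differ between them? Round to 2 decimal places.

0.58

p = (3/4)(1 − e^(−4d/3)) = 0.75 × (1 − e^(-1.48)) = 0.75 × (1 − 0.227638) = 0.579272.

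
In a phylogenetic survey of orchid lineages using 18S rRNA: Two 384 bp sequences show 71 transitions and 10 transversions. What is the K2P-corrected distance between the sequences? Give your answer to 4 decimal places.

P = 71/384 ≈ 0.184896 and Q = 10/384 ≈ 0.026042.
Under the Kimura two-parameter model, d = −½ ln(1 − 2P − Q) − ¼ ln(1 − 2Q).
1 − 2P − Q = 0.604166, giving −½ ln(0.604166) = 0.251953.
1 − 2Q = 0.947916, giving −¼ ln(0.947916) = 0.013372.
d = 0.251953 + 0.013372 = 0.265325.

0.2653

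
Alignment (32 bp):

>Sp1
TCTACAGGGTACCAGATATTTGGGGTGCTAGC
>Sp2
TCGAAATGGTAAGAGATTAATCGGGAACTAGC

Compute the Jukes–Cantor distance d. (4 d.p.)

0.4598

The sequences differ at 11 of 32 sites, so p = 11/32 = 0.34375.
d = −(3/4) ln(1 − 4p/3) = −0.75 ln(1 − 0.458333) = −0.75 ln(0.541667)
  = −0.75 × (-0.613104) = 0.459828 substitutions/site.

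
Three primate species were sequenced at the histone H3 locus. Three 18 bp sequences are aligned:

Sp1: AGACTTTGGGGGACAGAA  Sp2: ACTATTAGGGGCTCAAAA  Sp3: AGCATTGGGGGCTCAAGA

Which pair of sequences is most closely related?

Sp1–Sp2: 7/18 differ, p = 0.389, d = 0.548.
Sp1–Sp3: 7/18 differ, p = 0.389, d = 0.548.
Sp2–Sp3: 4/18 differ, p = 0.222, d = 0.264.
The smallest distance is between Sp2 and Sp3.

Sp2 and Sp3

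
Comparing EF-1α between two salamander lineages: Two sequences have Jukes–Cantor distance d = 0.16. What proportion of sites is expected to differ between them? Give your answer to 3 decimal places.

0.144

p = (3/4)(1 − e^(−4d/3)) = 0.75 × (1 − e^(-0.213333)) = 0.75 × (1 − 0.807887) = 0.144085.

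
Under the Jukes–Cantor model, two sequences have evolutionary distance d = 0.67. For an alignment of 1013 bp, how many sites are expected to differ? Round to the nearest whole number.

449

Invert JC69: p = (3/4)(1 − e^(−4d/3)) = 0.75 × (1 − e^(-0.893333)) = 0.75 × (1 − 0.409289) = 0.443033.
Expected differing sites = pL ≈ 0.443033 × 1013 = 448.792429 ≈ 449.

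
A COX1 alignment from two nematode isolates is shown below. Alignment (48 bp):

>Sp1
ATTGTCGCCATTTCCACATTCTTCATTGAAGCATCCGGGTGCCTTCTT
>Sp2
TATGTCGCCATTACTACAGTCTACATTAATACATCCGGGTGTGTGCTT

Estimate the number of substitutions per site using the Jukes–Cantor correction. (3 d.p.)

0.304

The sequences differ at 12 of 48 sites, so p = 12/48 = 0.25.
d = −(3/4) ln(1 − 4p/3) = −0.75 ln(1 − 0.333333) = −0.75 ln(0.666667)
  = −0.75 × (-0.405465) = 0.304099 substitutions/site.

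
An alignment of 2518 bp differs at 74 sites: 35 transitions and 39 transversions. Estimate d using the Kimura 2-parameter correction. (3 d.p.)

0.030

P = 35/2518 ≈ 0.0139 and Q = 39/2518 ≈ 0.015488.
Under the Kimura two-parameter model, d = −½ ln(1 − 2P − Q) − ¼ ln(1 − 2Q).
1 − 2P − Q = 0.956712, giving −½ ln(0.956712) = 0.022126.
1 − 2Q = 0.969024, giving −¼ ln(0.969024) = 0.007866.
d = 0.022126 + 0.007866 = 0.029992.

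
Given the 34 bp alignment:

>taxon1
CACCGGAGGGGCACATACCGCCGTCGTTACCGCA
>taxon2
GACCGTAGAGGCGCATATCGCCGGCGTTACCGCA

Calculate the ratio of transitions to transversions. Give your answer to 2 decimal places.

Transitions are A↔G and C↔T; transversions are all other mismatches.
Transitions: 3. Transversions: 3.
R = 3/3 = 1.00.

1.00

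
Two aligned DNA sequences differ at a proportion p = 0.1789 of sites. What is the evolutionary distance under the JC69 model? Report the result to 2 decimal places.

d = −(3/4) ln(1 − 4p/3) = −0.75 ln(1 − 0.238533) = −0.75 ln(0.761467)
  = −0.75 × (-0.272508) = 0.204381 substitutions/site.

0.20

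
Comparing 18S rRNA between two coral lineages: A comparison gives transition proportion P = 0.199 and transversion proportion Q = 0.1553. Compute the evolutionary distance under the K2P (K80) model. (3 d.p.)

0.496

Under the Kimura two-parameter model, d = −½ ln(1 − 2P − Q) − ¼ ln(1 − 2Q).
1 − 2P − Q = 0.4467, giving −½ ln(0.4467) = 0.402934.
1 − 2Q = 0.6894, giving −¼ ln(0.6894) = 0.092983.
d = 0.402934 + 0.092983 = 0.495917.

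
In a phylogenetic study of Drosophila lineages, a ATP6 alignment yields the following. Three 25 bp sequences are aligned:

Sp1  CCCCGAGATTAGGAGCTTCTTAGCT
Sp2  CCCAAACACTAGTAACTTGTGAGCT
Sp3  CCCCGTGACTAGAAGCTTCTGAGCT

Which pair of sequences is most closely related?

Sp1–Sp2: 8/25 differ, p = 0.320, d = 0.417.
Sp1–Sp3: 4/25 differ, p = 0.160, d = 0.180.
Sp2–Sp3: 7/25 differ, p = 0.280, d = 0.351.
The smallest distance is between Sp1 and Sp3.

Sp1 and Sp3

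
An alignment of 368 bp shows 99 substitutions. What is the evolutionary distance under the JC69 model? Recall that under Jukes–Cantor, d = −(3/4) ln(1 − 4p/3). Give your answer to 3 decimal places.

0.333

p = 99/368 ≈ 0.269022.
d = −(3/4) ln(1 − 4p/3) = −0.75 ln(1 − 0.358696) = −0.75 ln(0.641304)
  = −0.75 × (-0.444252) = 0.333189 substitutions/site.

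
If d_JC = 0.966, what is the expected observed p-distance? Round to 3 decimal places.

0.543

p = (3/4)(1 − e^(−4d/3)) = 0.75 × (1 − e^(-1.288)) = 0.75 × (1 − 0.275822) = 0.543134.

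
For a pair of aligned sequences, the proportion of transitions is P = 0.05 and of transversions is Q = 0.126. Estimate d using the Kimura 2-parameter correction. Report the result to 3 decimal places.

0.201

Under the Kimura two-parameter model, d = −½ ln(1 − 2P − Q) − ¼ ln(1 − 2Q).
1 − 2P − Q = 0.774, giving −½ ln(0.774) = 0.128092.
1 − 2Q = 0.748, giving −¼ ln(0.748) = 0.072588.
d = 0.128092 + 0.072588 = 0.200680.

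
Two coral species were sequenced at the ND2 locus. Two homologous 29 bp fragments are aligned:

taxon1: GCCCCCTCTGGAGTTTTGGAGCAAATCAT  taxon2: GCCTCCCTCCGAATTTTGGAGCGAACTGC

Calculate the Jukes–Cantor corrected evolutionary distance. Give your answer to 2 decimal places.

0.53

The sequences differ at 11 of 29 sites, so p = 11/29 ≈ 0.37931.
d = −(3/4) ln(1 − 4p/3) = −0.75 ln(1 − 0.505747) = −0.75 ln(0.494253)
  = −0.75 × (-0.704708) = 0.528531 substitutions/site.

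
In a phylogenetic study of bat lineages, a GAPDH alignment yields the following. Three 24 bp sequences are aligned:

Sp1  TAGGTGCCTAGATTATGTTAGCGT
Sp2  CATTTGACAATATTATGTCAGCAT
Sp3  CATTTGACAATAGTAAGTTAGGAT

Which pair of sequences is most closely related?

Sp2 and Sp3

Sp1–Sp2: 8/24 differ, p = 0.333, d = 0.441.
Sp1–Sp3: 10/24 differ, p = 0.417, d = 0.608.
Sp2–Sp3: 4/24 differ, p = 0.167, d = 0.188.
The smallest distance is between Sp2 and Sp3.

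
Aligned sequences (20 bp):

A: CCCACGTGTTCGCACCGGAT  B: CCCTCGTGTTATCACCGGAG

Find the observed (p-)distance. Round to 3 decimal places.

The sequences differ at 4 of 20 positions (sites 4, 11, 12, 20).
p = 4/20 = 0.200.

0.200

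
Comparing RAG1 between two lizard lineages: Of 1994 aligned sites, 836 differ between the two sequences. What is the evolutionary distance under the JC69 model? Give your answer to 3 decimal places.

p = 836/1994 ≈ 0.419258.
d = −(3/4) ln(1 − 4p/3) = −0.75 ln(1 − 0.559011) = −0.75 ln(0.440989)
  = −0.75 × (-0.818735) = 0.614051 substitutions/site.

0.614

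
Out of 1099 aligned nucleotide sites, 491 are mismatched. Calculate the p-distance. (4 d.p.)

p = 491/1099 = 0.446769… ≈ 0.4468 (to 4 d.p.).

0.4468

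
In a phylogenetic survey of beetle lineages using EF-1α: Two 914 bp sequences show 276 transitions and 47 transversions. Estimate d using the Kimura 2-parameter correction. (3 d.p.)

0.560

P = 276/914 ≈ 0.301969 and Q = 47/914 ≈ 0.051422.
Under the Kimura two-parameter model, d = −½ ln(1 − 2P − Q) − ¼ ln(1 − 2Q).
1 − 2P − Q = 0.34464, giving −½ ln(0.34464) = 0.532627.
1 − 2Q = 0.897156, giving −¼ ln(0.897156) = 0.027131.
d = 0.532627 + 0.027131 = 0.559758.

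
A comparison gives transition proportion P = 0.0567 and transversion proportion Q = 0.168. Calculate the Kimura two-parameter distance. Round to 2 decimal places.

Under the Kimura two-parameter model, d = −½ ln(1 − 2P − Q) − ¼ ln(1 − 2Q).
1 − 2P − Q = 0.7186, giving −½ ln(0.7186) = 0.165225.
1 − 2Q = 0.664, giving −¼ ln(0.664) = 0.102368.
d = 0.165225 + 0.102368 = 0.267593.

0.27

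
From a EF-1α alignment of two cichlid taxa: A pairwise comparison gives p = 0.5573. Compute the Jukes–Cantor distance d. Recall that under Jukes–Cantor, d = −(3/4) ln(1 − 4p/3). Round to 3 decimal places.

1.019

d = −(3/4) ln(1 − 4p/3) = −0.75 ln(1 − 0.743067) = −0.75 ln(0.256933)
  = −0.75 × (-1.358940) = 1.019205 substitutions/site.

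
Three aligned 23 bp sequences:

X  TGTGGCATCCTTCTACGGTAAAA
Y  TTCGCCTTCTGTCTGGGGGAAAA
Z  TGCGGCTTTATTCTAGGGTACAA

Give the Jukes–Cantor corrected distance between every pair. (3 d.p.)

d(X,Y) = 0.553, d(X,Z) = 0.321, d(Y,Z) = 0.467

X–Y: 9/23 sites differ → p ≈ 0.391304, d = −0.75 ln(1 − 0.521739) = 0.553199 ≈ 0.553.
X–Z: 6/23 sites differ → p ≈ 0.26087, d = −0.75 ln(1 − 0.347827) = 0.320584 ≈ 0.321.
Y–Z: 8/23 sites differ → p ≈ 0.347826, d = −0.75 ln(1 − 0.463768) = 0.467391 ≈ 0.467.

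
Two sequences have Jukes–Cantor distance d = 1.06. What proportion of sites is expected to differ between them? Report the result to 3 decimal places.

p = (3/4)(1 − e^(−4d/3)) = 0.75 × (1 − e^(-1.413333)) = 0.75 × (1 − 0.243331) = 0.567502.

0.568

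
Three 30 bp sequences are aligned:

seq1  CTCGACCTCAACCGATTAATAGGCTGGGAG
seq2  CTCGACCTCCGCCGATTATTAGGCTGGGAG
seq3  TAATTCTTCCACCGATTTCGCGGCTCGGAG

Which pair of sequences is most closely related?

seq1 and seq2

seq1–seq2: 3/30 differ, p = 0.100, d = 0.107.
seq1–seq3: 12/30 differ, p = 0.400, d = 0.572.
seq2–seq3: 12/30 differ, p = 0.400, d = 0.572.
The smallest distance is between seq1 and seq2.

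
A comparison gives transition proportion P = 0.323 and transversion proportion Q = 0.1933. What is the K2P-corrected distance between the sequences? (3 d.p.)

1.036

Under the Kimura two-parameter model, d = −½ ln(1 − 2P − Q) − ¼ ln(1 − 2Q).
1 − 2P − Q = 0.1607, giving −½ ln(0.1607) = 0.914108.
1 − 2Q = 0.6134, giving −¼ ln(0.6134) = 0.122185.
d = 0.914108 + 0.122185 = 1.036293.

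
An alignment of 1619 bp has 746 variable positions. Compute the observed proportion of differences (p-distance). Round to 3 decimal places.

p = 746/1619 = 0.460778… ≈ 0.461 (to 3 d.p.).

0.461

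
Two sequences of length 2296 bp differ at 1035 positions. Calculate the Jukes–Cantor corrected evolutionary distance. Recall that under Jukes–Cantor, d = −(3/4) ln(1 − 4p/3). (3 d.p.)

p = 1035/2296 ≈ 0.450784.
d = −(3/4) ln(1 − 4p/3) = −0.75 ln(1 − 0.601045) = −0.75 ln(0.398955)
  = −0.75 × (-0.918907) = 0.689180 substitutions/site.

0.689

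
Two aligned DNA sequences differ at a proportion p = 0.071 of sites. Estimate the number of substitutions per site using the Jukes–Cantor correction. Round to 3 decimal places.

0.075

d = −(3/4) ln(1 − 4p/3) = −0.75 ln(1 − 0.094667) = −0.75 ln(0.905333)
  = −0.75 × (-0.099452) = 0.074589 substitutions/site.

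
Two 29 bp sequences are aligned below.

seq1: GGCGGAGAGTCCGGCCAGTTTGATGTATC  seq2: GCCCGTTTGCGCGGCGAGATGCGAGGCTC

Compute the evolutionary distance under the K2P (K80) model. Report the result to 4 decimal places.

1.0084

Of 29 sites, 2 differences are transitions and 13 are transversions, so P = 2/29 ≈ 0.068966 and Q = 13/29 ≈ 0.448276.
Under the Kimura two-parameter model, d = −½ ln(1 − 2P − Q) − ¼ ln(1 − 2Q).
1 − 2P − Q = 0.413792, giving −½ ln(0.413792) = 0.441196.
1 − 2Q = 0.103448, giving −¼ ln(0.103448) = 0.567172.
d = 0.441196 + 0.567172 = 1.008368.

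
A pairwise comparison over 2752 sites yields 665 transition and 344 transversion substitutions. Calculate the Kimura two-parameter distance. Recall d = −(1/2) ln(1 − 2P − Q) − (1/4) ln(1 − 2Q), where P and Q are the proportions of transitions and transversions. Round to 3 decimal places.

P = 665/2752 ≈ 0.241642 and Q = 344/2752 = 0.125.
Under the Kimura two-parameter model, d = −½ ln(1 − 2P − Q) − ¼ ln(1 − 2Q).
1 − 2P − Q = 0.391716, giving −½ ln(0.391716) = 0.468609.
1 − 2Q = 0.75, giving −¼ ln(0.75) = 0.071921.
d = 0.468609 + 0.071921 = 0.540530.

0.541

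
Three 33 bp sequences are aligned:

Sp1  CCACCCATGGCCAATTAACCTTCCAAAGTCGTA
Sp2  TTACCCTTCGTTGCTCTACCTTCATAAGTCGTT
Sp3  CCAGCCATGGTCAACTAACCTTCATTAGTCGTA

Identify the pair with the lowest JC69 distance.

Sp1–Sp2: 13/33 differ, p = 0.394, d = 0.559.
Sp1–Sp3: 6/33 differ, p = 0.182, d = 0.208.
Sp2–Sp3: 13/33 differ, p = 0.394, d = 0.559.
The smallest distance is between Sp1 and Sp3.

Sp1 and Sp3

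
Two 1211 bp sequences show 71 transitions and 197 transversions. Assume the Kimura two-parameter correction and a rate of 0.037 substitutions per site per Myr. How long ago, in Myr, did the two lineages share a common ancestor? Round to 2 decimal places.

P = 71/1211 ≈ 0.058629 and Q = 197/1211 ≈ 0.162675.
Under the Kimura two-parameter model, d = −½ ln(1 − 2P − Q) − ¼ ln(1 − 2Q).
1 − 2P − Q = 0.720067, giving −½ ln(0.720067) = 0.164206.
1 − 2Q = 0.67465, giving −¼ ln(0.67465) = 0.098390.
d = 0.164206 + 0.098390 = 0.262596.
Under a molecular clock d = 2μt, so t = d/(2μ) = 0.262596 / (2 × 0.037) = 3.55 Myr.

3.55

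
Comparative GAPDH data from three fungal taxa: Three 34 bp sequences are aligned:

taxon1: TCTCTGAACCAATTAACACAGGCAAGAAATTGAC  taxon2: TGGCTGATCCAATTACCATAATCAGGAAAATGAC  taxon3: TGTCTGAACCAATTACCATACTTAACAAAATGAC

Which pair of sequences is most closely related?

taxon1–taxon2: 9/34 differ, p = 0.265, d = 0.326.
taxon1–taxon3: 8/34 differ, p = 0.235, d = 0.282.
taxon2–taxon3: 6/34 differ, p = 0.176, d = 0.201.
The smallest distance is between taxon2 and taxon3.

taxon2 and taxon3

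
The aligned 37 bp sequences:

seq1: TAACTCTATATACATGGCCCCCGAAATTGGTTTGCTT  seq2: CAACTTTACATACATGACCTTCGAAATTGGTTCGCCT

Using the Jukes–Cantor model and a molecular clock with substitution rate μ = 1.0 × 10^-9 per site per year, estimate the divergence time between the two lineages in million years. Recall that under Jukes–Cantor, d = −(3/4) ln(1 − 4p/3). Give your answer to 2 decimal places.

The sequences differ at 8 of 37 sites (1, 6, 9, 17, 20, 21, 33, 36), so p = 8/37 ≈ 0.216216.
d = −(3/4) ln(1 − 4p/3) = −0.75 ln(1 − 0.288288) = −0.75 ln(0.711712)
  = −0.75 × (-0.340082) = 0.255062 substitutions/site.
Under a molecular clock d = 2μt, so t = d/(2μ) = 0.255062 / (2 × 1.0 × 10^-9) = 127.53 million years.

127.53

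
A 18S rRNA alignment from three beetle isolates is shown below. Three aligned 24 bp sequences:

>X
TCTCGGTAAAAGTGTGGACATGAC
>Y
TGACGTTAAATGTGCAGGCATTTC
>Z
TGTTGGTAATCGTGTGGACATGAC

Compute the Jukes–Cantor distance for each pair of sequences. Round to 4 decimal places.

X–Y: 9/24 sites differ → p = 0.375, d = −0.75 ln(1 − 0.5) = 0.519860 ≈ 0.5199.
X–Z: 4/24 sites differ → p ≈ 0.166667, d = −0.75 ln(1 − 0.222223) = 0.188487 ≈ 0.1885.
Y–Z: 10/24 sites differ → p ≈ 0.416667, d = −0.75 ln(1 − 0.555556) = 0.608198 ≈ 0.6082.

d(X,Y) = 0.5199, d(X,Z) = 0.1885, d(Y,Z) = 0.6082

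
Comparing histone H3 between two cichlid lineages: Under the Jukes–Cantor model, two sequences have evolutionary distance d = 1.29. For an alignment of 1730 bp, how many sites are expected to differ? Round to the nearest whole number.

Invert JC69: p = (3/4)(1 − e^(−4d/3)) = 0.75 × (1 − e^(-1.72)) = 0.75 × (1 − 0.179066) = 0.615701.
Expected differing sites = pL ≈ 0.615701 × 1730 = 1065.16273 ≈ 1065.

1065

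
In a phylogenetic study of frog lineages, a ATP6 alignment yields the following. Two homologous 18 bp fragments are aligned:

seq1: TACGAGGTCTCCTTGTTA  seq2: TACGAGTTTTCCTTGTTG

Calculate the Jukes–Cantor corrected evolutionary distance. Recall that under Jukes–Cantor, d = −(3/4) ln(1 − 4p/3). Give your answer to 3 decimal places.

The sequences differ at 3 of 18 sites (7, 9, 18), so p = 3/18 ≈ 0.166667.
d = −(3/4) ln(1 − 4p/3) = −0.75 ln(1 − 0.222223) = −0.75 ln(0.777777)
  = −0.75 × (-0.251315) = 0.188486 substitutions/site.

0.188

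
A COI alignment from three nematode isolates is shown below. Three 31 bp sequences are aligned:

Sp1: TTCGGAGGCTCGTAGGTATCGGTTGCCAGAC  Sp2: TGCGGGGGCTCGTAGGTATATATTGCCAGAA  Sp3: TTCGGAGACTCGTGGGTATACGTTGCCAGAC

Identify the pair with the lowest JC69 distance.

Sp1 and Sp3

Sp1–Sp2: 6/31 differ, p = 0.194, d = 0.224.
Sp1–Sp3: 4/31 differ, p = 0.129, d = 0.142.
Sp2–Sp3: 7/31 differ, p = 0.226, d = 0.269.
The smallest distance is between Sp1 and Sp3.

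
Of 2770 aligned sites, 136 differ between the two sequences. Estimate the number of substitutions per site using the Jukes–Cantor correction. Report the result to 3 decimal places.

0.051

p = 136/2770 ≈ 0.049097.
d = −(3/4) ln(1 − 4p/3) = −0.75 ln(1 − 0.065463) = −0.75 ln(0.934537)
  = −0.75 × (-0.067704) = 0.050778 substitutions/site.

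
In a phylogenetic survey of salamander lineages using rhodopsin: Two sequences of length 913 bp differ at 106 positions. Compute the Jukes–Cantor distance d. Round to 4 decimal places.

p = 106/913 ≈ 0.116101.
d = −(3/4) ln(1 − 4p/3) = −0.75 ln(1 − 0.154801) = −0.75 ln(0.845199)
  = −0.75 × (-0.168183) = 0.126137 substitutions/site.

0.1261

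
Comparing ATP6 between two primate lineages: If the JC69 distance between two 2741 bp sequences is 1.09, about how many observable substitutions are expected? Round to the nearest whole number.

Invert JC69: p = (3/4)(1 − e^(−4d/3)) = 0.75 × (1 − e^(-1.453333)) = 0.75 × (1 − 0.233790) = 0.574658.
Expected differing sites = pL ≈ 0.574658 × 2741 = 1575.137578 ≈ 1575.

1575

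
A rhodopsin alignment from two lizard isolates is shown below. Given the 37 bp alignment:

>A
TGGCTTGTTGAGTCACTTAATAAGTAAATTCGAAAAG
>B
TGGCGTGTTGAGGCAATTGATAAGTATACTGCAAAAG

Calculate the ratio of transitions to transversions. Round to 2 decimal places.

Transitions are A↔G and C↔T; transversions are all other mismatches.
Transitions: 2. Transversions: 6.
R = 2/6 = 0.333333… ≈ 0.33 (to 2 d.p.).

0.33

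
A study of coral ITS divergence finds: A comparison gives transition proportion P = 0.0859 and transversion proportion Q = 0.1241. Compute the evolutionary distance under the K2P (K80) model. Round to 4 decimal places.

0.2467

Under the Kimura two-parameter model, d = −½ ln(1 − 2P − Q) − ¼ ln(1 − 2Q).
1 − 2P − Q = 0.7041, giving −½ ln(0.7041) = 0.175417.
1 − 2Q = 0.7518, giving −¼ ln(0.7518) = 0.071321.
d = 0.175417 + 0.071321 = 0.246738.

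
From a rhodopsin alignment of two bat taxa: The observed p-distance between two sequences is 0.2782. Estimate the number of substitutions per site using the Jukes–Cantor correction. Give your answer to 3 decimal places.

0.348

d = −(3/4) ln(1 − 4p/3) = −0.75 ln(1 − 0.370933) = −0.75 ln(0.629067)
  = −0.75 × (-0.463518) = 0.347639 substitutions/site.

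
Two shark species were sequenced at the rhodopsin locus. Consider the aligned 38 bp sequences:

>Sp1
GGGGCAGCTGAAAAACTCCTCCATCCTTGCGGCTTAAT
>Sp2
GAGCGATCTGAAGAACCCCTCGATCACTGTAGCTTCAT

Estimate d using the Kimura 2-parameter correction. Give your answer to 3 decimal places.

Of 38 sites, 6 differences are transitions and 6 are transversions, so P = 6/38 ≈ 0.157895 and Q = 6/38 ≈ 0.157895.
Under the Kimura two-parameter model, d = −½ ln(1 − 2P − Q) − ¼ ln(1 − 2Q).
1 − 2P − Q = 0.526315, giving −½ ln(0.526315) = 0.320928.
1 − 2Q = 0.68421, giving −¼ ln(0.68421) = 0.094873.
d = 0.320928 + 0.094873 = 0.415801.

0.416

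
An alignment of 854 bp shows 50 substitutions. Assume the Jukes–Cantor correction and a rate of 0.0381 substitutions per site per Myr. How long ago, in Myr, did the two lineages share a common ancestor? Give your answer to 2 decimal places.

0.80

p = 50/854 ≈ 0.058548.
d = −(3/4) ln(1 − 4p/3) = −0.75 ln(1 − 0.078064) = −0.75 ln(0.921936)
  = −0.75 × (-0.081279) = 0.060959 substitutions/site.
Under a molecular clock d = 2μt, so t = d/(2μ) = 0.060959 / (2 × 0.0381) = 0.80 Myr.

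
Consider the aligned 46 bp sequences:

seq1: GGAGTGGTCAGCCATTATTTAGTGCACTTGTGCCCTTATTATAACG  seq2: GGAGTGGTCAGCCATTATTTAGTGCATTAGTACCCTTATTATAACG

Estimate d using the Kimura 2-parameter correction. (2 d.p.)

0.07

Of 46 sites, 2 differences are transitions and 1 are transversions, so P = 2/46 ≈ 0.043478 and Q = 1/46 ≈ 0.021739.
Under the Kimura two-parameter model, d = −½ ln(1 − 2P − Q) − ¼ ln(1 − 2Q).
1 − 2P − Q = 0.891305, giving −½ ln(0.891305) = 0.057534.
1 − 2Q = 0.956522, giving −¼ ln(0.956522) = 0.011113.
d = 0.057534 + 0.011113 = 0.068647.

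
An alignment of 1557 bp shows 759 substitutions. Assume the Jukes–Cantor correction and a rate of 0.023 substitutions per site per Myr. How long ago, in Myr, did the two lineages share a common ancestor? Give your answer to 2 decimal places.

p = 759/1557 ≈ 0.487476.
d = −(3/4) ln(1 − 4p/3) = −0.75 ln(1 − 0.649968) = −0.75 ln(0.350032)
  = −0.75 × (-1.049731) = 0.787298 substitutions/site.
Under a molecular clock d = 2μt, so t = d/(2μ) = 0.787298 / (2 × 0.023) = 17.12 Myr.

17.12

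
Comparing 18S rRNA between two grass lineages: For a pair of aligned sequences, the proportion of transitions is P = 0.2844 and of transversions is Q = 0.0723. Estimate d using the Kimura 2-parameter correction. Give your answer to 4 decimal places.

Under the Kimura two-parameter model, d = −½ ln(1 − 2P − Q) − ¼ ln(1 − 2Q).
1 − 2P − Q = 0.3589, giving −½ ln(0.3589) = 0.512356.
1 − 2Q = 0.8554, giving −¼ ln(0.8554) = 0.039047.
d = 0.512356 + 0.039047 = 0.551403.

0.5514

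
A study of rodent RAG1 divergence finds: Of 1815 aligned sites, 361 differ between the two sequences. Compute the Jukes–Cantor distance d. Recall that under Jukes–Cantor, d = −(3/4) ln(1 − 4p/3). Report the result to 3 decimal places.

p = 361/1815 ≈ 0.198898.
d = −(3/4) ln(1 − 4p/3) = −0.75 ln(1 − 0.265197) = −0.75 ln(0.734803)
  = −0.75 × (-0.308153) = 0.231115 substitutions/site.

0.231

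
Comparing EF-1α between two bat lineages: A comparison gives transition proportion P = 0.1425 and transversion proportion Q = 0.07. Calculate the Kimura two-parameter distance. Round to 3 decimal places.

0.257

Under the Kimura two-parameter model, d = −½ ln(1 − 2P − Q) − ¼ ln(1 − 2Q).
1 − 2P − Q = 0.645, giving −½ ln(0.645) = 0.219252.
1 − 2Q = 0.86, giving −¼ ln(0.86) = 0.037706.
d = 0.219252 + 0.037706 = 0.256958.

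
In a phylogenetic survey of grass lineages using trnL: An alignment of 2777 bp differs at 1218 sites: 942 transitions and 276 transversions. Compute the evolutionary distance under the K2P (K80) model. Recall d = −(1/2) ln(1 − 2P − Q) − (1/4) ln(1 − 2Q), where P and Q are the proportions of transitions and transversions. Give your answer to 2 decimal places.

0.81

P = 942/2777 ≈ 0.339215 and Q = 276/2777 ≈ 0.099388.
Under the Kimura two-parameter model, d = −½ ln(1 − 2P − Q) − ¼ ln(1 − 2Q).
1 − 2P − Q = 0.222182, giving −½ ln(0.222182) = 0.752129.
1 − 2Q = 0.801224, giving −¼ ln(0.801224) = 0.055404.
d = 0.752129 + 0.055404 = 0.807533.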